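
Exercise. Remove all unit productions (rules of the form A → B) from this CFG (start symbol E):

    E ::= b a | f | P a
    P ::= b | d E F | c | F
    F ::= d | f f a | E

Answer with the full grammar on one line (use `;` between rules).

Unit pairs: F ⇒* {E}; P ⇒* {E, F}.
For each unit pair (A, B), copy every non-unit production of B to A, then drop all unit productions.

E ::= b a | f | P a; P ::= b a | f | P a | d | f f a | b | d E F | c; F ::= b a | f | P a | d | f f a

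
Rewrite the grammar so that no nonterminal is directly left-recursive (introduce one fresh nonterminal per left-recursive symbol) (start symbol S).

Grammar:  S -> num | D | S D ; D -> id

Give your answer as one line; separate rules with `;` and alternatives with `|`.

S is directly left-recursive.
For S: α = {D}, β = {num, D}. Rewrite as S → β S' and S' → α S' | ε.

S -> num S' | D S'; D -> id; S' -> D S' | ε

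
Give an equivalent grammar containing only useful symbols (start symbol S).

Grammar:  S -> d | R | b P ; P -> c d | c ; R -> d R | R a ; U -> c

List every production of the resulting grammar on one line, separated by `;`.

Generating nonterminals: {P, S, U}.
Reachable from S after that: {P, S}.
Removed useless symbols: {R, U} and every production mentioning them.

S -> d | b P; P -> c d | c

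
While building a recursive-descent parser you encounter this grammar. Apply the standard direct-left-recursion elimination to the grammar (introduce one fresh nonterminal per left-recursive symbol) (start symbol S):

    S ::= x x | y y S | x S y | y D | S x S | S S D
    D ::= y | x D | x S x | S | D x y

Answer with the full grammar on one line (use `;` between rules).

S, D are directly left-recursive.
For S: α = {x S, S D}, β = {x x, y y S, x S y, y D}. Rewrite as S → β S' and S' → α S' | ε.
For D: α = {x y}, β = {y, x D, x S x, S}. Rewrite as D → β D' and D' → α D' | ε.

S ::= x x S' | y y S S' | x S y S' | y D S'; D ::= y D' | x D D' | x S x D' | S D'; S' ::= x S S' | S D S' | ε; D' ::= x y D' | ε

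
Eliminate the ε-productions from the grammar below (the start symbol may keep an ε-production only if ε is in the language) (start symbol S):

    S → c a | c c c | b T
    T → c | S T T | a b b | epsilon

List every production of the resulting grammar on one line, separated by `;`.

S → c a | c c c | b T | b; T → c | S T T | S T | S | a b b

Nullable set = {T}.
ε ∉ L(G), so no ε-production is kept.
Expand every rule over subsets of its nullable positions: S → b T gives b T | b. T → S T T gives S T T | S T | S.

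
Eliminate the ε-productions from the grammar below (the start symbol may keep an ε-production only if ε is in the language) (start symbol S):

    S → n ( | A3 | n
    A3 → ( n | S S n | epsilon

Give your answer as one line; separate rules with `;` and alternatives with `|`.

The nullable symbols are {A3, S}.
ε ∈ L(G) since S is nullable, so keep S → ε.
Expand every rule over subsets of its nullable positions: A3 → S S n gives S S n | S n | n.

S → n ( | A3 | n | ε; A3 → ( n | S S n | S n | n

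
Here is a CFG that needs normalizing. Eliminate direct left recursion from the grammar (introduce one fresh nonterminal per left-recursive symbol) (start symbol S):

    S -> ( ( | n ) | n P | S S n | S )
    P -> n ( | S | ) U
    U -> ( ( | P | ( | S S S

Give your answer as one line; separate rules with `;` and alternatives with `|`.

S -> ( ( S' | n ) S' | n P S'; P -> n ( | S | ) U; U -> ( ( | P | ( | S S S; S' -> S n S' | ) S' | ε

Directly left-recursive nonterminal: S.
For S: α = {S n, )}, β = {( (, n ), n P}. Rewrite as S → β S' and S' → α S' | ε.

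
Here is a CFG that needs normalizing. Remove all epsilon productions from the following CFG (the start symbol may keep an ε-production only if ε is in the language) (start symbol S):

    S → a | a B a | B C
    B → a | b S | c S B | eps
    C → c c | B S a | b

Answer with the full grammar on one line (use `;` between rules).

S → a | a B a | a a | B C | C; B → a | b S | c S B | c S; C → c c | B S a | S a | b

Nullable nonterminals: {B}.
ε ∉ L(G), so no ε-production is kept.
Expand every rule over subsets of its nullable positions: S → a B a gives a B a | a a. S → B C gives B C | C. B → c S B gives c S B | c S. C → B S a gives B S a | S a.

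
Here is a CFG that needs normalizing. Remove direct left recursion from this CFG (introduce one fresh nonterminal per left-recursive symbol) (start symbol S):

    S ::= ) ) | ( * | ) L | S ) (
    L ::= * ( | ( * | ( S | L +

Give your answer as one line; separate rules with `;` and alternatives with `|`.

S ::= ) ) S' | ( * S' | ) L S'; L ::= * ( L' | ( * L' | ( S L'; S' ::= ) ( S' | ε; L' ::= + L' | ε

Directly left-recursive nonterminals: S, L.
For S: α = {) (}, β = {) ), ( *, ) L}. Rewrite as S → β S' and S' → α S' | ε.
For L: α = {+}, β = {* (, ( *, ( S}. Rewrite as L → β L' and L' → α L' | ε.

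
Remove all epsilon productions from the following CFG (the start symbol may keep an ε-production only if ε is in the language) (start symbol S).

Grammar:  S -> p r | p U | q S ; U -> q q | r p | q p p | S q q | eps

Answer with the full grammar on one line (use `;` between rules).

Nullable nonterminals: {U}.
ε ∉ L(G), so no ε-production is kept.
Add the nullable-subset variants: S → p U gives p U | p.

S -> p r | p U | p | q S; U -> q q | r p | q p p | S q q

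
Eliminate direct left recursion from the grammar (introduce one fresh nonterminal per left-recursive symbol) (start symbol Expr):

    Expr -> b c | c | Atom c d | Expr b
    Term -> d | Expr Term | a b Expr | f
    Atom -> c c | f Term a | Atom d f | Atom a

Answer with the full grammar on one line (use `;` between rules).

Left recursion appears on Expr, Atom.
For Expr: α = {b}, β = {b c, c, Atom c d}. Rewrite as Expr → β Expr1 and Expr1 → α Expr1 | ε.
For Atom: α = {d f, a}, β = {c c, f Term a}. Rewrite as Atom → β Atom1 and Atom1 → α Atom1 | ε.

Expr -> b c Expr1 | c Expr1 | Atom c d Expr1; Term -> d | Expr Term | a b Expr | f; Atom -> c c Atom1 | f Term a Atom1; Expr1 -> b Expr1 | ε; Atom1 -> d f Atom1 | a Atom1 | ε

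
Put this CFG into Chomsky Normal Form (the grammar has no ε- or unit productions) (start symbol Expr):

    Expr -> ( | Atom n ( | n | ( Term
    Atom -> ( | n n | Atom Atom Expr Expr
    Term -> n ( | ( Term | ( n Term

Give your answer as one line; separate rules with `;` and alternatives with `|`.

Introduce a nonterminal for each terminal appearing in a rule of length ≥ 2: X1 → n, X2 → (.
Binarize each right-hand side of length ≥ 3 by chaining fresh nonterminals (Y1, Y2, …): affected rules were Expr → Atom X1 X2; Atom → Atom Atom Expr Expr; Term → X2 X1 Term.

Expr -> ( | Atom Y1 | n | X2 Term; Atom -> ( | X1 X1 | Atom Y2; Term -> X1 X2 | X2 Term | X2 Y4; X1 -> n; X2 -> (; Y1 -> X1 X2; Y2 -> Atom Y3; Y3 -> Expr Expr; Y4 -> X1 Term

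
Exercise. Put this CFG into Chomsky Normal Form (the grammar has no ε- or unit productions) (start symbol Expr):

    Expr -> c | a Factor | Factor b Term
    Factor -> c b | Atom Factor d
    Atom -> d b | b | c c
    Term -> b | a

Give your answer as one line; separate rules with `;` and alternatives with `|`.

Expr -> c | X1 Factor | Factor Y1; Factor -> X3 X2 | Atom Y2; Atom -> X4 X2 | b | X3 X3; Term -> b | a; X1 -> a; X2 -> b; X3 -> c; X4 -> d; Y1 -> X2 Term; Y2 -> Factor X4

Introduce a nonterminal for each terminal appearing in a rule of length ≥ 2: X1 → a, X2 → b, X3 → c, X4 → d.
Binarize each right-hand side of length ≥ 3 by chaining fresh nonterminals (Y1, Y2, …): affected rules were Expr → Factor X2 Term; Factor → Atom Factor X4.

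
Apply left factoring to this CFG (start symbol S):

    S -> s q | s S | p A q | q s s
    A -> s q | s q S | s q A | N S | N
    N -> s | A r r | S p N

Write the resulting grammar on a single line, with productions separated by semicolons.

S -> p A q | q s s | s S'; A -> s q A' | N A''; N -> s | A r r | S p N; S' -> q | S; A' -> ε | S | A; A'' -> S | ε

S has alternatives sharing prefix 's': factor to S → s S' with S' → q | S.
A has alternatives sharing prefix 's q': factor to A → s q A' with A' → ε | S | A.
A has alternatives sharing prefix 'N': factor to A → N A'' with A'' → S | ε.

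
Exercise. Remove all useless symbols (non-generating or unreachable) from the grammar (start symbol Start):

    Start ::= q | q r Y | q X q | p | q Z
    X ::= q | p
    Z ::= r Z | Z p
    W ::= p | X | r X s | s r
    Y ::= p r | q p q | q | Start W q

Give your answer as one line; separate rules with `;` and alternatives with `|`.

Generating nonterminals: {Start, W, X, Y}.
Reachable from Start after that: {Start, W, X, Y}.
Removed useless symbols: {Z} and every production mentioning them.

Start ::= q | q r Y | q X q | p; X ::= q | p; W ::= p | X | r X s | s r; Y ::= p r | q p q | q | Start W q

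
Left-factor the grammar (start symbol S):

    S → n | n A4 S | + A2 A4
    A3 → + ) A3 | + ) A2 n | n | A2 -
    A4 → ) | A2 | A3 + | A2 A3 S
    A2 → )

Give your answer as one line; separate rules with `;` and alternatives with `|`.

S → + A2 A4 | n S'; A3 → n | A2 - | + ) A3'; A4 → ) | A3 + | A2 A4'; A2 → ); S' → ε | A4 S; A3' → A3 | A2 n; A4' → ε | A3 S

S has alternatives sharing prefix 'n': factor to S → n S' with S' → ε | A4 S.
A3 has alternatives sharing prefix '+ )': factor to A3 → + ) A3' with A3' → A3 | A2 n.
A4 has alternatives sharing prefix 'A2': factor to A4 → A2 A4' with A4' → ε | A3 S.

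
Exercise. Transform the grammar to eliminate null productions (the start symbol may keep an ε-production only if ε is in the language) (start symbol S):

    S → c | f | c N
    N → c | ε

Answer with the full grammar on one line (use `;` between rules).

S → c | f | c N; N → c

The nullable symbols are {N}.
ε ∉ L(G), so no ε-production is kept.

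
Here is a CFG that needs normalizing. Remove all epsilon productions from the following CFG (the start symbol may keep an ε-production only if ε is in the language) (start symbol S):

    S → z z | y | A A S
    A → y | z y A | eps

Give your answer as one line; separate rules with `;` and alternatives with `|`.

S → z z | y | A A S | A S; A → y | z y A | z y

Nullable nonterminals: {A}.
ε ∉ L(G), so no ε-production is kept.
Expand every rule over subsets of its nullable positions: S → A A S gives A A S | A S. A → z y A gives z y A | z y.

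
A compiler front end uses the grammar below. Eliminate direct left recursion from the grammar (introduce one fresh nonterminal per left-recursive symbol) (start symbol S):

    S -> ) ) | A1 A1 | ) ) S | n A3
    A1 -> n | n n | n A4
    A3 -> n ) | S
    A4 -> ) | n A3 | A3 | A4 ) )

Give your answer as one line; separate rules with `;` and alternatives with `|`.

S -> ) ) | A1 A1 | ) ) S | n A3; A1 -> n | n n | n A4; A3 -> n ) | S; A4 -> ) A4' | n A3 A4' | A3 A4'; A4' -> ) ) A4' | ε

A4 is directly left-recursive.
For A4: α = {) )}, β = {), n A3, A3}. Rewrite as A4 → β A4' and A4' → α A4' | ε.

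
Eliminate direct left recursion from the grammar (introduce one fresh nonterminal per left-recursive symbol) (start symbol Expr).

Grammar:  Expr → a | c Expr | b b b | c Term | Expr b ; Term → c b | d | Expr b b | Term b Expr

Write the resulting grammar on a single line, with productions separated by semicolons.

Expr, Term are directly left-recursive.
For Expr: α = {b}, β = {a, c Expr, b b b, c Term}. Rewrite as Expr → β Expr1 and Expr1 → α Expr1 | ε.
For Term: α = {b Expr}, β = {c b, d, Expr b b}. Rewrite as Term → β Term1 and Term1 → α Term1 | ε.

Expr → a Expr1 | c Expr Expr1 | b b b Expr1 | c Term Expr1; Term → c b Term1 | d Term1 | Expr b b Term1; Expr1 → b Expr1 | ε; Term1 → b Expr Term1 | ε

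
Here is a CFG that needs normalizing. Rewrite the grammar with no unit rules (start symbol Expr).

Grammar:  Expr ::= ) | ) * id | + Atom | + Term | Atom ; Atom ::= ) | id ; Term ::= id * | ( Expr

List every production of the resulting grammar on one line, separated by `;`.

Unit pairs: Expr ⇒* {Atom}.
For each unit pair (A, B), copy every non-unit production of B to A, then drop all unit productions.

Expr ::= ) | id | ) * id | + Atom | + Term; Atom ::= ) | id; Term ::= id * | ( Expr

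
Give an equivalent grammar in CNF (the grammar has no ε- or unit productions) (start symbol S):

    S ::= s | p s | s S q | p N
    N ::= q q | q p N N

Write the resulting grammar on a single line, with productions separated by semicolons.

S ::= s | X1 X2 | X2 Y1 | X1 N; N ::= X3 X3 | X3 Y2; X1 ::= p; X2 ::= s; X3 ::= q; Y1 ::= S X3; Y2 ::= X1 Y3; Y3 ::= N N

Introduce a nonterminal for each terminal appearing in a rule of length ≥ 2: X1 → p, X2 → s, X3 → q.
Binarize each right-hand side of length ≥ 3 by chaining fresh nonterminals (Y1, Y2, …): affected rules were S → X2 S X3; N → X3 X1 N N.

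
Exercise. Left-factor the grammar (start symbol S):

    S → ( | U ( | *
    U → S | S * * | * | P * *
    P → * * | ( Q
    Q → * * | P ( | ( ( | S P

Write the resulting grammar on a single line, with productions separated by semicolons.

U has alternatives sharing prefix 'S': factor to U → S U' with U' → ε | * *.

S → ( | U ( | *; U → * | P * * | S U'; P → * * | ( Q; Q → * * | P ( | ( ( | S P; U' → ε | * *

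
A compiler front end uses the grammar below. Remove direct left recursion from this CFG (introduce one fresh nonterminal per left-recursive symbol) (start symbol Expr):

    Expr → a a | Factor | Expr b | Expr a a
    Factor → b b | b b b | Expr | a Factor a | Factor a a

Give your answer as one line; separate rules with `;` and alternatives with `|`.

Expr → a a Expr1 | Factor Expr1; Factor → b b Factor1 | b b b Factor1 | Expr Factor1 | a Factor a Factor1; Expr1 → b Expr1 | a a Expr1 | ε; Factor1 → a a Factor1 | ε

Left recursion appears on Expr, Factor.
For Expr: α = {b, a a}, β = {a a, Factor}. Rewrite as Expr → β Expr1 and Expr1 → α Expr1 | ε.
For Factor: α = {a a}, β = {b b, b b b, Expr, a Factor a}. Rewrite as Factor → β Factor1 and Factor1 → α Factor1 | ε.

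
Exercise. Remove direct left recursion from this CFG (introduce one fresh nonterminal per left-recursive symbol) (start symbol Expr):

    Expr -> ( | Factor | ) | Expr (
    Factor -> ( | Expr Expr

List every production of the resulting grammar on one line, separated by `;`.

Expr -> ( Expr1 | Factor Expr1 | ) Expr1; Factor -> ( | Expr Expr; Expr1 -> ( Expr1 | ε

Directly left-recursive nonterminal: Expr.
For Expr: α = {(}, β = {(, Factor, )}. Rewrite as Expr → β Expr1 and Expr1 → α Expr1 | ε.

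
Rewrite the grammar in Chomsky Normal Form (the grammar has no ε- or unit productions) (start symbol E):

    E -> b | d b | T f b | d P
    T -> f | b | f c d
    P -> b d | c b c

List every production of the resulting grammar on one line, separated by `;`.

E -> b | X1 X2 | T Y1 | X1 P; T -> f | b | X3 Y2; P -> X2 X1 | X4 Y3; X1 -> d; X2 -> b; X3 -> f; X4 -> c; Y1 -> X3 X2; Y2 -> X4 X1; Y3 -> X2 X4

Introduce a nonterminal for each terminal appearing in a rule of length ≥ 2: X1 → d, X2 → b, X3 → f, X4 → c.
Binarize each right-hand side of length ≥ 3 by chaining fresh nonterminals (Y1, Y2, …): affected rules were E → T X3 X2; T → X3 X4 X1; P → X4 X2 X4.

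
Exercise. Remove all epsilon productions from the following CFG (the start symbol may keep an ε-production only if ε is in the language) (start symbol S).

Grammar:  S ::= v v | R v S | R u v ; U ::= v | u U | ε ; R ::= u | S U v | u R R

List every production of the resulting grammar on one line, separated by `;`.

S ::= v v | R v S | R u v; U ::= v | u U | u; R ::= u | S U v | S v | u R R

Nullable set = {U}.
ε ∉ L(G), so no ε-production is kept.
Add the nullable-subset variants: U → u U gives u U | u. R → S U v gives S U v | S v.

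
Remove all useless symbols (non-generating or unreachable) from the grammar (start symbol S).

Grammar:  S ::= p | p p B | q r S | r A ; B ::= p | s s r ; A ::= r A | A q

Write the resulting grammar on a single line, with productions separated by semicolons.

Generating nonterminals: {B, S}.
Reachable from S after that: {B, S}.
Removed useless symbols: {A} and every production mentioning them.

S ::= p | p p B | q r S; B ::= p | s s r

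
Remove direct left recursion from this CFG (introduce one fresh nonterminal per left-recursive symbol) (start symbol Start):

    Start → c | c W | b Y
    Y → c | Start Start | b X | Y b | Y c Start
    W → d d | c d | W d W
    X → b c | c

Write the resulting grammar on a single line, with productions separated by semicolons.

Start → c | c W | b Y; Y → c Y1 | Start Start Y1 | b X Y1; W → d d W1 | c d W1; X → b c | c; Y1 → b Y1 | c Start Y1 | eps; W1 → d W W1 | eps

Y, W are directly left-recursive.
For Y: α = {b, c Start}, β = {c, Start Start, b X}. Rewrite as Y → β Y1 and Y1 → α Y1 | ε.
For W: α = {d W}, β = {d d, c d}. Rewrite as W → β W1 and W1 → α W1 | ε.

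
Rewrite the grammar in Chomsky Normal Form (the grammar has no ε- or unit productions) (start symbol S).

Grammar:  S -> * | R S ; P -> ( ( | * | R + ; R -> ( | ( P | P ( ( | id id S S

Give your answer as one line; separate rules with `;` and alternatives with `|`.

S -> * | R S; P -> X1 X1 | * | R X2; R -> ( | X1 P | P Y1 | X3 Y2; X1 -> (; X2 -> +; X3 -> id; Y1 -> X1 X1; Y2 -> X3 Y3; Y3 -> S S

Introduce a nonterminal for each terminal appearing in a rule of length ≥ 2: X1 → (, X2 → +, X3 → id.
Binarize each right-hand side of length ≥ 3 by chaining fresh nonterminals (Y1, Y2, …): affected rules were R → P X1 X1; R → X3 X3 S S.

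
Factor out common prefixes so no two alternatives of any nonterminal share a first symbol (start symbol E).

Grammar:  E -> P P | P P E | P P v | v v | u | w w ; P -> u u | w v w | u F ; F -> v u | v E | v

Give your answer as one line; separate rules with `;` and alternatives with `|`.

E -> v v | u | w w | P P E'; P -> w v w | u P'; F -> v F'; E' -> ε | E | v; P' -> u | F; F' -> u | E | ε

E has alternatives sharing prefix 'P P': factor to E → P P E' with E' → ε | E | v.
P has alternatives sharing prefix 'u': factor to P → u P' with P' → u | F.
F has alternatives sharing prefix 'v': factor to F → v F' with F' → u | E | ε.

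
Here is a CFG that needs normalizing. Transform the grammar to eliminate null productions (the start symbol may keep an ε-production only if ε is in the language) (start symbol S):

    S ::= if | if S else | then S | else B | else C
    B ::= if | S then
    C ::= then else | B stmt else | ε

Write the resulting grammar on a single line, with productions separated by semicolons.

Nullable nonterminals: {C}.
ε ∉ L(G), so no ε-production is kept.
Add the nullable-subset variants: S → else C gives else C | else.

S ::= if | if S else | then S | else B | else C | else; B ::= if | S then; C ::= then else | B stmt else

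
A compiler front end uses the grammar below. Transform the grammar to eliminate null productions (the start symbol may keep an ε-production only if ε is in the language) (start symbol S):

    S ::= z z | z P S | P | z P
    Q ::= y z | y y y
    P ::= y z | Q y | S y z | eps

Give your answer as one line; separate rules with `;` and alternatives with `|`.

Nullable nonterminals: {P, S}.
ε ∈ L(G) since S is nullable, so keep S → ε.
Add the nullable-subset variants: S → z P S gives z P S | z P | z S | z.

S ::= z z | z P S | z P | z S | z | P | eps; Q ::= y z | y y y; P ::= y z | Q y | S y z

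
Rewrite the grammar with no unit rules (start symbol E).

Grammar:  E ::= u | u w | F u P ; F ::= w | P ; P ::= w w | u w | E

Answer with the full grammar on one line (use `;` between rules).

E ::= u | u w | F u P; F ::= u | u w | F u P | w | w w; P ::= u | u w | F u P | w w

Unit pairs: F ⇒* {E, P}; P ⇒* {E}.
Replace each nonterminal's rules with the union of the non-unit rules of every nonterminal it unit-derives.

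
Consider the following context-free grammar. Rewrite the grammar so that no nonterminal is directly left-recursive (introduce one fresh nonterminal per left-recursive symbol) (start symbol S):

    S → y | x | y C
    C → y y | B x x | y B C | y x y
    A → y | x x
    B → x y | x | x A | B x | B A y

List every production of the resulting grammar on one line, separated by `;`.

S → y | x | y C; C → y y | B x x | y B C | y x y; A → y | x x; B → x y B' | x B' | x A B'; B' → x B' | A y B' | epsilon

B is directly left-recursive.
For B: α = {x, A y}, β = {x y, x, x A}. Rewrite as B → β B' and B' → α B' | ε.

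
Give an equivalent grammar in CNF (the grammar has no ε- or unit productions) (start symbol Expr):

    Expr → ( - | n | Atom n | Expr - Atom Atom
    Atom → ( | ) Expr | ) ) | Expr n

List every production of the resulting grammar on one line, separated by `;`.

Introduce a nonterminal for each terminal appearing in a rule of length ≥ 2: X1 → (, X2 → -, X3 → n, X4 → ).
Binarize each right-hand side of length ≥ 3 by chaining fresh nonterminals (Y1, Y2, …): affected rules were Expr → Expr X2 Atom Atom.

Expr → X1 X2 | n | Atom X3 | Expr Y1; Atom → ( | X4 Expr | X4 X4 | Expr X3; X1 → (; X2 → -; X3 → n; X4 → ); Y1 → X2 Y2; Y2 → Atom Atom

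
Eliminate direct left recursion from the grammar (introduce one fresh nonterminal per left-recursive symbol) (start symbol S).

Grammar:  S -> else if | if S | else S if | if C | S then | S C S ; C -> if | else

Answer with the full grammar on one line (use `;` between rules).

S -> else if S' | if S S' | else S if S' | if C S'; C -> if | else; S' -> then S' | C S S' | ε

S is directly left-recursive.
For S: α = {then, C S}, β = {else if, if S, else S if, if C}. Rewrite as S → β S' and S' → α S' | ε.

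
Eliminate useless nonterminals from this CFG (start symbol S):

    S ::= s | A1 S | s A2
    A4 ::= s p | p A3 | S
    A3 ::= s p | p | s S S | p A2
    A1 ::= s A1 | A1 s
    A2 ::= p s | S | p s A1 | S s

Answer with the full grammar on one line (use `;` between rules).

Generating nonterminals: {A2, A3, A4, S}.
Reachable from S after that: {A2, S}.
Removed useless symbols: {A1, A3, A4} and every production mentioning them.

S ::= s | s A2; A2 ::= p s | S | S s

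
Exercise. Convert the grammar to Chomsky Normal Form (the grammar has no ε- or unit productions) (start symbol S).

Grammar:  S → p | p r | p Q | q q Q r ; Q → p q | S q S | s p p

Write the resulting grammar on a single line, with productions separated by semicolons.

S → p | X1 X2 | X1 Q | X3 Y1; Q → X1 X3 | S Y3 | X4 Y4; X1 → p; X2 → r; X3 → q; X4 → s; Y1 → X3 Y2; Y2 → Q X2; Y3 → X3 S; Y4 → X1 X1

Introduce a nonterminal for each terminal appearing in a rule of length ≥ 2: X1 → p, X2 → r, X3 → q, X4 → s.
Binarize each right-hand side of length ≥ 3 by chaining fresh nonterminals (Y1, Y2, …): affected rules were S → X3 X3 Q X2; Q → S X3 S; Q → X4 X1 X1.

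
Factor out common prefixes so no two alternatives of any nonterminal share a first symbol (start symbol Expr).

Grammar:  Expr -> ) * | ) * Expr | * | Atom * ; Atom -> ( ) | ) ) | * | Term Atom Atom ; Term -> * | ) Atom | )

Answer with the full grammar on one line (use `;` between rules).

Expr -> * | Atom * | ) * Expr1; Atom -> ( ) | ) ) | * | Term Atom Atom; Term -> * | ) Term1; Expr1 -> eps | Expr; Term1 -> Atom | eps

Expr has alternatives sharing prefix ') *': factor to Expr → ) * Expr1 with Expr1 → ε | Expr.
Term has alternatives sharing prefix ')': factor to Term → ) Term1 with Term1 → Atom | ε.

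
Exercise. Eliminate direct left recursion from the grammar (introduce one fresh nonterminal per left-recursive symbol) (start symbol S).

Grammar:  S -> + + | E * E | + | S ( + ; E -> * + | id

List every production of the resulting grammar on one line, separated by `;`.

S -> + + S' | E * E S' | + S'; E -> * + | id; S' -> ( + S' | epsilon

Left recursion appears on S.
For S: α = {( +}, β = {+ +, E * E, +}. Rewrite as S → β S' and S' → α S' | ε.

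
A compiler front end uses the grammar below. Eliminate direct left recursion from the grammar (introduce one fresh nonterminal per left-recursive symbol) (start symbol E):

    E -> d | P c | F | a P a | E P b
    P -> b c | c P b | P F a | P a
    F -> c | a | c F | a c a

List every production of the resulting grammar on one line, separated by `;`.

Left recursion appears on E, P.
For E: α = {P b}, β = {d, P c, F, a P a}. Rewrite as E → β E' and E' → α E' | ε.
For P: α = {F a, a}, β = {b c, c P b}. Rewrite as P → β P' and P' → α P' | ε.

E -> d E' | P c E' | F E' | a P a E'; P -> b c P' | c P b P'; F -> c | a | c F | a c a; E' -> P b E' | ε; P' -> F a P' | a P' | ε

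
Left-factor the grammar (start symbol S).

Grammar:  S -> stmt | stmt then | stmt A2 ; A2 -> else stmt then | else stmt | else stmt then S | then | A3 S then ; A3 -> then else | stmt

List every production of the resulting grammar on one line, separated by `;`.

S has alternatives sharing prefix 'stmt': factor to S → stmt S' with S' → ε | then | A2.
A2 has alternatives sharing prefix 'else stmt': factor to A2 → else stmt A2' with A2' → then | ε | then S.
A2' has alternatives sharing prefix 'then': factor to A2' → then A2'' with A2'' → ε | S.

S -> stmt S'; A2 -> then | A3 S then | else stmt A2'; A3 -> then else | stmt; S' -> ε | then | A2; A2' -> ε | then A2''; A2'' -> ε | S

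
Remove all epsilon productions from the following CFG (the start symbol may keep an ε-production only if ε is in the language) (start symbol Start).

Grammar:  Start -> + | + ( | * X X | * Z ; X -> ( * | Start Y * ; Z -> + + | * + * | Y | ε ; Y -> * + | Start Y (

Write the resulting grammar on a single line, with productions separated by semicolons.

Nullable set = {Z}.
ε ∉ L(G), so no ε-production is kept.
For each production, add variants omitting each subset of nullable occurrences: Start → * Z gives * Z | *.

Start -> + | + ( | * X X | * Z | *; X -> ( * | Start Y *; Z -> + + | * + * | Y; Y -> * + | Start Y (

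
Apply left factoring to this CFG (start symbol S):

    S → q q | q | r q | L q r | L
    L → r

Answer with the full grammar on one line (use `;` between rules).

S → r q | q S' | L S''; L → r; S' → q | ε; S'' → q r | ε

S has alternatives sharing prefix 'q': factor to S → q S' with S' → q | ε.
S has alternatives sharing prefix 'L': factor to S → L S'' with S'' → q r | ε.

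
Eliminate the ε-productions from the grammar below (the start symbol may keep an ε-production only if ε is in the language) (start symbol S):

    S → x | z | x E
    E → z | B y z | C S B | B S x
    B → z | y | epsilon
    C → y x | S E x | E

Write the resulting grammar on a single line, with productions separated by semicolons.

S → x | z | x E; E → z | B y z | y z | C S B | C S | B S x | S x; B → z | y; C → y x | S E x | E

Nullable set = {B}.
ε ∉ L(G), so no ε-production is kept.
Expand every rule over subsets of its nullable positions: E → B y z gives B y z | y z. E → C S B gives C S B | C S. E → B S x gives B S x | S x.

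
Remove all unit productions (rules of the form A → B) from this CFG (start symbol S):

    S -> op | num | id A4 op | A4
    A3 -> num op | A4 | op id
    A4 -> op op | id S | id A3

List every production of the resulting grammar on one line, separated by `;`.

S -> op op | id S | id A3 | op | num | id A4 op; A3 -> op op | id S | id A3 | num op | op id; A4 -> op op | id S | id A3

Unit pairs: A3 ⇒* {A4}; S ⇒* {A4}.
For each unit pair (A, B), copy every non-unit production of B to A, then drop all unit productions.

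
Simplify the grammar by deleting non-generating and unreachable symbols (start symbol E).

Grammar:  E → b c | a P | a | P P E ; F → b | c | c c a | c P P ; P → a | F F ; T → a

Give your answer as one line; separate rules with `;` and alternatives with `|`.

Generating nonterminals: {E, F, P, T}.
Reachable from E after that: {E, F, P}.
Removed useless symbols: {T} and every production mentioning them.

E → b c | a P | a | P P E; F → b | c | c c a | c P P; P → a | F F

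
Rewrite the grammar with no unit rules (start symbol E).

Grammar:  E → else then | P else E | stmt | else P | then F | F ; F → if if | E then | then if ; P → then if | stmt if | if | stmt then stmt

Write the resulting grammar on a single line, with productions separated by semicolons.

E → else then | P else E | stmt | else P | then F | if if | E then | then if; F → if if | E then | then if; P → then if | stmt if | if | stmt then stmt

Unit pairs: E ⇒* {F}.
For each unit pair (A, B), copy every non-unit production of B to A, then drop all unit productions.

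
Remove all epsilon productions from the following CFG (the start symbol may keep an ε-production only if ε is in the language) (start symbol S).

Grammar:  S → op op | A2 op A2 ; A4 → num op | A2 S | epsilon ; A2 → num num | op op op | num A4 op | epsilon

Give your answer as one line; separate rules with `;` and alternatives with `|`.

Nullable set = {A2, A4}.
ε ∉ L(G), so no ε-production is kept.
For each production, add variants omitting each subset of nullable occurrences: S → A2 op A2 gives A2 op A2 | A2 op | op A2 | op. A4 → A2 S gives A2 S | S. A2 → num A4 op gives num A4 op | num op.

S → op op | A2 op A2 | A2 op | op A2 | op; A4 → num op | A2 S | S; A2 → num num | op op op | num A4 op | num op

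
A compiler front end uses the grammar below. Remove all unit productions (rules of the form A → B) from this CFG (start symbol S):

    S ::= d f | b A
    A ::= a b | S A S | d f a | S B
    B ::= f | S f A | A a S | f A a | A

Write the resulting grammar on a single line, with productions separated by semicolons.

S ::= d f | b A; A ::= a b | S A S | d f a | S B; B ::= f | S f A | A a S | f A a | a b | S A S | d f a | S B

Unit pairs: B ⇒* {A}.
For every A with A ⇒* B via unit rules, add B's non-unit alternatives to A; then delete every rule of the form X → Y.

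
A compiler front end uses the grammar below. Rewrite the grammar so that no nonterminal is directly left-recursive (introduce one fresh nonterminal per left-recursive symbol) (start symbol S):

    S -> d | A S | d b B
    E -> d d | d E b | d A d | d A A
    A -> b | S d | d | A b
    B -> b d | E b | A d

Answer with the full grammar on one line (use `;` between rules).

A is directly left-recursive.
For A: α = {b}, β = {b, S d, d}. Rewrite as A → β A' and A' → α A' | ε.

S -> d | A S | d b B; E -> d d | d E b | d A d | d A A; A -> b A' | S d A' | d A'; B -> b d | E b | A d; A' -> b A' | ε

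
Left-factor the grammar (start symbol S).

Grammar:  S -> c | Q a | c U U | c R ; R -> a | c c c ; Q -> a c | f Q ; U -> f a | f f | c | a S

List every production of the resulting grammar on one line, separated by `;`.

S -> Q a | c S'; R -> a | c c c; Q -> a c | f Q; U -> c | a S | f U'; S' -> eps | U U | R; U' -> a | f

S has alternatives sharing prefix 'c': factor to S → c S' with S' → ε | U U | R.
U has alternatives sharing prefix 'f': factor to U → f U' with U' → a | f.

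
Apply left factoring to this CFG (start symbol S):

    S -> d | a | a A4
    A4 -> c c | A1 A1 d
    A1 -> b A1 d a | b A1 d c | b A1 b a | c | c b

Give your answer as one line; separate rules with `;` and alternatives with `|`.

S has alternatives sharing prefix 'a': factor to S → a S' with S' → ε | A4.
A1 has alternatives sharing prefix 'b A1': factor to A1 → b A1 A1' with A1' → d a | d c | b a.
A1 has alternatives sharing prefix 'c': factor to A1 → c A1'' with A1'' → ε | b.
A1' has alternatives sharing prefix 'd': factor to A1' → d A1''' with A1''' → a | c.

S -> d | a S'; A4 -> c c | A1 A1 d; A1 -> b A1 A1' | c A1''; S' -> ε | A4; A1' -> b a | d A1'''; A1'' -> ε | b; A1''' -> a | c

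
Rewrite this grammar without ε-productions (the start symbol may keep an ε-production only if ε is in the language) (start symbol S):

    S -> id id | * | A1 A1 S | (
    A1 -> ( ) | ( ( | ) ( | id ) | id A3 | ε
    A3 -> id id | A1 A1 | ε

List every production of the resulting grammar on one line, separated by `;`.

The nullable symbols are {A1, A3}.
ε ∉ L(G), so no ε-production is kept.
For each production, add variants omitting each subset of nullable occurrences: S → A1 A1 S gives A1 A1 S | A1 S. A1 → id A3 gives id A3 | id. A3 → A1 A1 gives A1 A1 | A1.

S -> id id | * | A1 A1 S | A1 S | (; A1 -> ( ) | ( ( | ) ( | id ) | id A3 | id; A3 -> id id | A1 A1 | A1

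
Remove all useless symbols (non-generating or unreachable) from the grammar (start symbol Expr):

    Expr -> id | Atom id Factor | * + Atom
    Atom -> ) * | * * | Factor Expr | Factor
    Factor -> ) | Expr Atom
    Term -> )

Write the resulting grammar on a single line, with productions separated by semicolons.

Generating nonterminals: {Atom, Expr, Factor, Term}.
Reachable from Expr after that: {Atom, Expr, Factor}.
Removed useless symbols: {Term} and every production mentioning them.

Expr -> id | Atom id Factor | * + Atom; Atom -> ) * | * * | Factor Expr | Factor; Factor -> ) | Expr Atom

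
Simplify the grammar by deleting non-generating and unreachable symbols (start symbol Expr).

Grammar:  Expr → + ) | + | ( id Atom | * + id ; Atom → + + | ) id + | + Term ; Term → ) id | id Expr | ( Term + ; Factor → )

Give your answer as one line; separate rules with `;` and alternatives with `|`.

Expr → + ) | + | ( id Atom | * + id; Atom → + + | ) id + | + Term; Term → ) id | id Expr | ( Term +

Generating nonterminals: {Atom, Expr, Factor, Term}.
Reachable from Expr after that: {Atom, Expr, Term}.
Removed useless symbols: {Factor} and every production mentioning them.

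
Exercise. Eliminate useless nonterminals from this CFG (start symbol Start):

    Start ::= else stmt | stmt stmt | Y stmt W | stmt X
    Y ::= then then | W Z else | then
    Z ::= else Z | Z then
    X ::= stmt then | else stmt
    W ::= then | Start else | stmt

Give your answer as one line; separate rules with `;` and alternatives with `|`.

Start ::= else stmt | stmt stmt | Y stmt W | stmt X; Y ::= then then | then; X ::= stmt then | else stmt; W ::= then | Start else | stmt

Generating nonterminals: {Start, W, X, Y}.
Reachable from Start after that: {Start, W, X, Y}.
Removed useless symbols: {Z} and every production mentioning them.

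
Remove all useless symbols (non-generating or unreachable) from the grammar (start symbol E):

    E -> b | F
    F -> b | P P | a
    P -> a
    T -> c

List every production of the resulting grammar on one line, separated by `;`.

Generating nonterminals: {E, F, P, T}.
Reachable from E after that: {E, F, P}.
Removed useless symbols: {T} and every production mentioning them.

E -> b | F; F -> b | P P | a; P -> a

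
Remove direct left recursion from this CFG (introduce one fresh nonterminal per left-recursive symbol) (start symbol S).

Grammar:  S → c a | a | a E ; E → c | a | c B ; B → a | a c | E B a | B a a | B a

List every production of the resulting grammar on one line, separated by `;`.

S → c a | a | a E; E → c | a | c B; B → a B' | a c B' | E B a B'; B' → a a B' | a B' | ε

Directly left-recursive nonterminal: B.
For B: α = {a a, a}, β = {a, a c, E B a}. Rewrite as B → β B' and B' → α B' | ε.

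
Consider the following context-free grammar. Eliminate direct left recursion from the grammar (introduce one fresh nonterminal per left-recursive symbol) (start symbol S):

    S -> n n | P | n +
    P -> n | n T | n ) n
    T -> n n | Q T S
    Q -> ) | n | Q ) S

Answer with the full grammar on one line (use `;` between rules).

S -> n n | P | n +; P -> n | n T | n ) n; T -> n n | Q T S; Q -> ) Q' | n Q'; Q' -> ) S Q' | ε

Q is directly left-recursive.
For Q: α = {) S}, β = {), n}. Rewrite as Q → β Q' and Q' → α Q' | ε.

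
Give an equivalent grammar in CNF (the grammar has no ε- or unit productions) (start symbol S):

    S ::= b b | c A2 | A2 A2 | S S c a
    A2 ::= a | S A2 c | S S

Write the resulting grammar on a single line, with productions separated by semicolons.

S ::= X1 X1 | X2 A2 | A2 A2 | S Y1; A2 ::= a | S Y3 | S S; X1 ::= b; X2 ::= c; X3 ::= a; Y1 ::= S Y2; Y2 ::= X2 X3; Y3 ::= A2 X2

Introduce a nonterminal for each terminal appearing in a rule of length ≥ 2: X1 → b, X2 → c, X3 → a.
Binarize each right-hand side of length ≥ 3 by chaining fresh nonterminals (Y1, Y2, …): affected rules were S → S S X2 X3; A2 → S A2 X2.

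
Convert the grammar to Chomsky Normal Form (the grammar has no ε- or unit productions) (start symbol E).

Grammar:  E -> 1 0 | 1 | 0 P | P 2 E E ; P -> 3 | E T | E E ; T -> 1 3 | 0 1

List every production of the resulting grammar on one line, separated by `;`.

E -> X1 X2 | 1 | X2 P | P Y1; P -> 3 | E T | E E; T -> X1 X4 | X2 X1; X1 -> 1; X2 -> 0; X3 -> 2; X4 -> 3; Y1 -> X3 Y2; Y2 -> E E

Introduce a nonterminal for each terminal appearing in a rule of length ≥ 2: X1 → 1, X2 → 0, X3 → 2, X4 → 3.
Binarize each right-hand side of length ≥ 3 by chaining fresh nonterminals (Y1, Y2, …): affected rules were E → P X3 E E.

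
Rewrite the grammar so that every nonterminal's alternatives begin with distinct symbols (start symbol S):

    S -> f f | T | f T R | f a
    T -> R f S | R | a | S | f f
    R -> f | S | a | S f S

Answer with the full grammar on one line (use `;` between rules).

S has alternatives sharing prefix 'f': factor to S → f S' with S' → f | T R | a.
T has alternatives sharing prefix 'R': factor to T → R T' with T' → f S | ε.
R has alternatives sharing prefix 'S': factor to R → S R' with R' → ε | f S.

S -> T | f S'; T -> a | S | f f | R T'; R -> f | a | S R'; S' -> f | T R | a; T' -> f S | eps; R' -> eps | f S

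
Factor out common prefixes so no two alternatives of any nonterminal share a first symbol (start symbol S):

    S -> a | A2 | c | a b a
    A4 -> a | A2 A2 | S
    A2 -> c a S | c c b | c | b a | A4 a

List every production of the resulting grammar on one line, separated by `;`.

S -> A2 | c | a S'; A4 -> a | A2 A2 | S; A2 -> b a | A4 a | c A2'; S' -> ε | b a; A2' -> a S | c b | ε

S has alternatives sharing prefix 'a': factor to S → a S' with S' → ε | b a.
A2 has alternatives sharing prefix 'c': factor to A2 → c A2' with A2' → a S | c b | ε.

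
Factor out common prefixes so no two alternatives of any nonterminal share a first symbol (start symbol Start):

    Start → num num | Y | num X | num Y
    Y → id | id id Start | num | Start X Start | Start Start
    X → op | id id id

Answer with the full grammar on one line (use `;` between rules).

Start has alternatives sharing prefix 'num': factor to Start → num Start1 with Start1 → num | X | Y.
Y has alternatives sharing prefix 'id': factor to Y → id Y1 with Y1 → ε | id Start.
Y has alternatives sharing prefix 'Start': factor to Y → Start Y2 with Y2 → X Start | Start.

Start → Y | num Start1; Y → num | id Y1 | Start Y2; X → op | id id id; Start1 → num | X | Y; Y1 → ε | id Start; Y2 → X Start | Start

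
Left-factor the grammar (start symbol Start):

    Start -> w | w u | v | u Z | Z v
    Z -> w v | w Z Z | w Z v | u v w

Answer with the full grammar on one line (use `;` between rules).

Start -> v | u Z | Z v | w Start1; Z -> u v w | w Z1; Start1 -> epsilon | u; Z1 -> v | Z Z11; Z11 -> Z | v

Start has alternatives sharing prefix 'w': factor to Start → w Start1 with Start1 → ε | u.
Z has alternatives sharing prefix 'w': factor to Z → w Z1 with Z1 → v | Z Z | Z v.
Z1 has alternatives sharing prefix 'Z': factor to Z1 → Z Z11 with Z11 → Z | v.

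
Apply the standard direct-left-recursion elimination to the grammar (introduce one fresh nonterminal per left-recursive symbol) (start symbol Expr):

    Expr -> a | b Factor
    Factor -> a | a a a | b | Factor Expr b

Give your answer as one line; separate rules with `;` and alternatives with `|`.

Factor is directly left-recursive.
For Factor: α = {Expr b}, β = {a, a a a, b}. Rewrite as Factor → β Factor1 and Factor1 → α Factor1 | ε.

Expr -> a | b Factor; Factor -> a Factor1 | a a a Factor1 | b Factor1; Factor1 -> Expr b Factor1 | ε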